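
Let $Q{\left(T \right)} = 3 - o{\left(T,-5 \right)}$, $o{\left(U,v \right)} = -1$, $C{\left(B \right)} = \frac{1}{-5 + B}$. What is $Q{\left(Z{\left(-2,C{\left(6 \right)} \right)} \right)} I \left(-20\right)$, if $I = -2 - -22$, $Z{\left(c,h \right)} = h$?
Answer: $-1600$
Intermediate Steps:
$Q{\left(T \right)} = 4$ ($Q{\left(T \right)} = 3 - -1 = 3 + 1 = 4$)
$I = 20$ ($I = -2 + 22 = 20$)
$Q{\left(Z{\left(-2,C{\left(6 \right)} \right)} \right)} I \left(-20\right) = 4 \cdot 20 \left(-20\right) = 80 \left(-20\right) = -1600$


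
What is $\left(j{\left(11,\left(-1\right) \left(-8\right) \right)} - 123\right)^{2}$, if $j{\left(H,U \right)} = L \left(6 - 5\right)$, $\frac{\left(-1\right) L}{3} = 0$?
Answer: $15129$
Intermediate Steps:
$L = 0$ ($L = \left(-3\right) 0 = 0$)
$j{\left(H,U \right)} = 0$ ($j{\left(H,U \right)} = 0 \left(6 - 5\right) = 0 \cdot 1 = 0$)
$\left(j{\left(11,\left(-1\right) \left(-8\right) \right)} - 123\right)^{2} = \left(0 - 123\right)^{2} = \left(-123\right)^{2} = 15129$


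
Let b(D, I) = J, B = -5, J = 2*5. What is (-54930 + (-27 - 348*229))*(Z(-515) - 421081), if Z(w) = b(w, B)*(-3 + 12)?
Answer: 56686017159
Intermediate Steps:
J = 10
b(D, I) = 10
Z(w) = 90 (Z(w) = 10*(-3 + 12) = 10*9 = 90)
(-54930 + (-27 - 348*229))*(Z(-515) - 421081) = (-54930 + (-27 - 348*229))*(90 - 421081) = (-54930 + (-27 - 79692))*(-420991) = (-54930 - 79719)*(-420991) = -134649*(-420991) = 56686017159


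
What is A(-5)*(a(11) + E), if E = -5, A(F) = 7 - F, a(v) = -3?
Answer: -96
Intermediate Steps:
A(-5)*(a(11) + E) = (7 - 1*(-5))*(-3 - 5) = (7 + 5)*(-8) = 12*(-8) = -96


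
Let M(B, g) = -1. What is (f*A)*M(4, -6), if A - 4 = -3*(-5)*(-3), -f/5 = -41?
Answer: 8405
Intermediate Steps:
f = 205 (f = -5*(-41) = 205)
A = -41 (A = 4 - 3*(-5)*(-3) = 4 + 15*(-3) = 4 - 45 = -41)
(f*A)*M(4, -6) = (205*(-41))*(-1) = -8405*(-1) = 8405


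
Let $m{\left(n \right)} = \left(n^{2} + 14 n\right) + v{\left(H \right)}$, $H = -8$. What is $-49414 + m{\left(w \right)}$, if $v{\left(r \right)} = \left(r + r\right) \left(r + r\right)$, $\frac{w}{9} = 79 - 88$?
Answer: $-43731$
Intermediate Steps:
$w = -81$ ($w = 9 \left(79 - 88\right) = 9 \left(-9\right) = -81$)
$v{\left(r \right)} = 4 r^{2}$ ($v{\left(r \right)} = 2 r 2 r = 4 r^{2}$)
$m{\left(n \right)} = 256 + n^{2} + 14 n$ ($m{\left(n \right)} = \left(n^{2} + 14 n\right) + 4 \left(-8\right)^{2} = \left(n^{2} + 14 n\right) + 4 \cdot 64 = \left(n^{2} + 14 n\right) + 256 = 256 + n^{2} + 14 n$)
$-49414 + m{\left(w \right)} = -49414 + \left(256 + \left(-81\right)^{2} + 14 \left(-81\right)\right) = -49414 + \left(256 + 6561 - 1134\right) = -49414 + 5683 = -43731$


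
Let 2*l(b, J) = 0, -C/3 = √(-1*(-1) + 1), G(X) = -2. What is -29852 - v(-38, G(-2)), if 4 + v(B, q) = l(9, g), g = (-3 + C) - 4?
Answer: -29848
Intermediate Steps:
C = -3*√2 (C = -3*√(-1*(-1) + 1) = -3*√(1 + 1) = -3*√2 ≈ -4.2426)
g = -7 - 3*√2 (g = (-3 - 3*√2) - 4 = -7 - 3*√2 ≈ -11.243)
l(b, J) = 0 (l(b, J) = (½)*0 = 0)
v(B, q) = -4 (v(B, q) = -4 + 0 = -4)
-29852 - v(-38, G(-2)) = -29852 - 1*(-4) = -29852 + 4 = -29848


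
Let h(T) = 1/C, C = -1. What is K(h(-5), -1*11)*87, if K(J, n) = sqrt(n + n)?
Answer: 87*I*sqrt(22) ≈ 408.07*I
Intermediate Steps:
h(T) = -1 (h(T) = 1/(-1) = -1)
K(J, n) = sqrt(2)*sqrt(n) (K(J, n) = sqrt(2*n) = sqrt(2)*sqrt(n))
K(h(-5), -1*11)*87 = (sqrt(2)*sqrt(-1*11))*87 = (sqrt(2)*sqrt(-11))*87 = (sqrt(2)*(I*sqrt(11)))*87 = (I*sqrt(22))*87 = 87*I*sqrt(22)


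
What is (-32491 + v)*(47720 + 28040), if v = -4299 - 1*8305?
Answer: -3416397200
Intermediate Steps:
v = -12604 (v = -4299 - 8305 = -12604)
(-32491 + v)*(47720 + 28040) = (-32491 - 12604)*(47720 + 28040) = -45095*75760 = -3416397200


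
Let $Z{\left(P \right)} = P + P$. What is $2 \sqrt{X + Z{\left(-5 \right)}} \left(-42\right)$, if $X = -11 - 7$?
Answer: $- 168 i \sqrt{7} \approx - 444.49 i$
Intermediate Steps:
$X = -18$ ($X = -11 - 7 = -18$)
$Z{\left(P \right)} = 2 P$
$2 \sqrt{X + Z{\left(-5 \right)}} \left(-42\right) = 2 \sqrt{-18 + 2 \left(-5\right)} \left(-42\right) = 2 \sqrt{-18 - 10} \left(-42\right) = 2 \sqrt{-28} \left(-42\right) = 2 \cdot 2 i \sqrt{7} \left(-42\right) = 4 i \sqrt{7} \left(-42\right) = - 168 i \sqrt{7}$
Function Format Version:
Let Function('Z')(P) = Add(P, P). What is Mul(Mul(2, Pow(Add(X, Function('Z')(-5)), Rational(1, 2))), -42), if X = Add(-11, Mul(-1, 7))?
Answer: Mul(-168, I, Pow(7, Rational(1, 2))) ≈ Mul(-444.49, I)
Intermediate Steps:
X = -18 (X = Add(-11, -7) = -18)
Function('Z')(P) = Mul(2, P)
Mul(Mul(2, Pow(Add(X, Function('Z')(-5)), Rational(1, 2))), -42) = Mul(Mul(2, Pow(Add(-18, Mul(2, -5)), Rational(1, 2))), -42) = Mul(Mul(2, Pow(Add(-18, -10), Rational(1, 2))), -42) = Mul(Mul(2, Pow(-28, Rational(1, 2))), -42) = Mul(Mul(2, Mul(2, I, Pow(7, Rational(1, 2)))), -42) = Mul(Mul(4, I, Pow(7, Rational(1, 2))), -42) = Mul(-168, I, Pow(7, Rational(1, 2)))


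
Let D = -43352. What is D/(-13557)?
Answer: 43352/13557 ≈ 3.1978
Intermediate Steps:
D/(-13557) = -43352/(-13557) = -43352*(-1/13557) = 43352/13557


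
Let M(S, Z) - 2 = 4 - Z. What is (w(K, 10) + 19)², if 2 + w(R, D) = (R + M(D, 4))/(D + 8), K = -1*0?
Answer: 23716/81 ≈ 292.79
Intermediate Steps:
M(S, Z) = 6 - Z (M(S, Z) = 2 + (4 - Z) = 6 - Z)
K = 0
w(R, D) = -2 + (2 + R)/(8 + D) (w(R, D) = -2 + (R + (6 - 1*4))/(D + 8) = -2 + (R + (6 - 4))/(8 + D) = -2 + (R + 2)/(8 + D) = -2 + (2 + R)/(8 + D))
(w(K, 10) + 19)² = ((-14 + 0 - 2*10)/(8 + 10) + 19)² = ((-14 + 0 - 20)/18 + 19)² = ((1/18)*(-34) + 19)² = (-17/9 + 19)² = (154/9)² = 23716/81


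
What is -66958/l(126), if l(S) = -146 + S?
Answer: 33479/10 ≈ 3347.9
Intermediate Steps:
-66958/l(126) = -66958/(-146 + 126) = -66958/(-20) = -66958*(-1/20) = 33479/10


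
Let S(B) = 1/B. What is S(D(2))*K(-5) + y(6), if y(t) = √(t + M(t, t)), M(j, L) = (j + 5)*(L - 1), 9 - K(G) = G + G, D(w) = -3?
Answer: -19/3 + √61 ≈ 1.4769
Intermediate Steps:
K(G) = 9 - 2*G (K(G) = 9 - (G + G) = 9 - 2*G)
M(j, L) = (-1 + L)*(5 + j) (M(j, L) = (5 + j)*(-1 + L) = (-1 + L)*(5 + j))
y(t) = √(-5 + t² + 5*t) (y(t) = √(t + (-5 - t + 5*t + t*t)) = √(t + (-5 - t + 5*t + t²)) = √(t + (-5 + t² + 4*t)) = √(-5 + t² + 5*t))
S(D(2))*K(-5) + y(6) = (9 - 2*(-5))/(-3) + √(-5 + 6² + 5*6) = -(9 + 10)/3 + √(-5 + 36 + 30) = -⅓*19 + √61 = -19/3 + √61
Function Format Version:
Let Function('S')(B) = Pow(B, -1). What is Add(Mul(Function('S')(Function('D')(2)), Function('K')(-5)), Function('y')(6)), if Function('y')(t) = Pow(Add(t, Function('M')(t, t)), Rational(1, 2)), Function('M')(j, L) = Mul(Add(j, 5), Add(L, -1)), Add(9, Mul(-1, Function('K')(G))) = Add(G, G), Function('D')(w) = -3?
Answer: Add(Rational(-19, 3), Pow(61, Rational(1, 2))) ≈ 1.4769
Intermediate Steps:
Function('K')(G) = Add(9, Mul(-2, G)) (Function('K')(G) = Add(9, Mul(-1, Add(G, G))) = Add(9, Mul(-1, Mul(2, G))) = Add(9, Mul(-2, G)))
Function('M')(j, L) = Mul(Add(-1, L), Add(5, j)) (Function('M')(j, L) = Mul(Add(5, j), Add(-1, L)) = Mul(Add(-1, L), Add(5, j)))
Function('y')(t) = Pow(Add(-5, Pow(t, 2), Mul(5, t)), Rational(1, 2)) (Function('y')(t) = Pow(Add(t, Add(-5, Mul(-1, t), Mul(5, t), Mul(t, t))), Rational(1, 2)) = Pow(Add(t, Add(-5, Mul(-1, t), Mul(5, t), Pow(t, 2))), Rational(1, 2)) = Pow(Add(t, Add(-5, Pow(t, 2), Mul(4, t))), Rational(1, 2)) = Pow(Add(-5, Pow(t, 2), Mul(5, t)), Rational(1, 2)))
Add(Mul(Function('S')(Function('D')(2)), Function('K')(-5)), Function('y')(6)) = Add(Mul(Pow(-3, -1), Add(9, Mul(-2, -5))), Pow(Add(-5, Pow(6, 2), Mul(5, 6)), Rational(1, 2))) = Add(Mul(Rational(-1, 3), Add(9, 10)), Pow(Add(-5, 36, 30), Rational(1, 2))) = Add(Mul(Rational(-1, 3), 19), Pow(61, Rational(1, 2))) = Add(Rational(-19, 3), Pow(61, Rational(1, 2)))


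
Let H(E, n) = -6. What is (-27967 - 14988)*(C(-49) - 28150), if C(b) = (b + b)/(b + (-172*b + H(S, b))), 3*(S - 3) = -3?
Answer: 10124495561840/8373 ≈ 1.2092e+9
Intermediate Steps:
S = 2 (S = 3 + (⅓)*(-3) = 3 - 1 = 2)
C(b) = 2*b/(-6 - 171*b) (C(b) = (b + b)/(b + (-172*b - 6)) = (2*b)/(b + (-6 - 172*b)) = (2*b)/(-6 - 171*b) = 2*b/(-6 - 171*b))
(-27967 - 14988)*(C(-49) - 28150) = (-27967 - 14988)*(-2*(-49)/(6 + 171*(-49)) - 28150) = -42955*(-2*(-49)/(6 - 8379) - 28150) = -42955*(-2*(-49)/(-8373) - 28150) = -42955*(-2*(-49)*(-1/8373) - 28150) = -42955*(-98/8373 - 28150) = -42955*(-235700048/8373) = 10124495561840/8373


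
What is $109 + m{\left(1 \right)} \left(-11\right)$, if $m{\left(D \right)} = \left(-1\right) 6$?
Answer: $175$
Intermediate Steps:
$m{\left(D \right)} = -6$
$109 + m{\left(1 \right)} \left(-11\right) = 109 - -66 = 109 + 66 = 175$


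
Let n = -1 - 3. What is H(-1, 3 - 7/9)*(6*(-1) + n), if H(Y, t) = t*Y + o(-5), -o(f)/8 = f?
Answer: -3400/9 ≈ -377.78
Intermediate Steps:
o(f) = -8*f
n = -4
H(Y, t) = 40 + Y*t (H(Y, t) = t*Y - 8*(-5) = Y*t + 40 = 40 + Y*t)
H(-1, 3 - 7/9)*(6*(-1) + n) = (40 - (3 - 7/9))*(6*(-1) - 4) = (40 - (3 - 7/9))*(-6 - 4) = (40 - (3 - 1*7/9))*(-10) = (40 - (3 - 7/9))*(-10) = (40 - 1*20/9)*(-10) = (40 - 20/9)*(-10) = (340/9)*(-10) = -3400/9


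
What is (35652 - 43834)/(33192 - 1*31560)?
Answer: -4091/816 ≈ -5.0135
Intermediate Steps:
(35652 - 43834)/(33192 - 1*31560) = -8182/(33192 - 31560) = -8182/1632 = -8182*1/1632 = -4091/816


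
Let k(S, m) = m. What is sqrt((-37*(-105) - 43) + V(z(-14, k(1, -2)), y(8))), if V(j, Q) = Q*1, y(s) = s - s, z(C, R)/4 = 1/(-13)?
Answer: sqrt(3842) ≈ 61.984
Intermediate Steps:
z(C, R) = -4/13 (z(C, R) = 4/(-13) = 4*(-1/13) = -4/13)
y(s) = 0
V(j, Q) = Q
sqrt((-37*(-105) - 43) + V(z(-14, k(1, -2)), y(8))) = sqrt((-37*(-105) - 43) + 0) = sqrt((3885 - 43) + 0) = sqrt(3842 + 0) = sqrt(3842)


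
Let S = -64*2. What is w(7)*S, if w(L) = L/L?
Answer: -128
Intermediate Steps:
S = -128
w(L) = 1
w(7)*S = 1*(-128) = -128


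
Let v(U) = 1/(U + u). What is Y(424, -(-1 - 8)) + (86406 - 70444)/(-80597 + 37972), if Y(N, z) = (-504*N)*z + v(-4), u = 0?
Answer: -327916618473/170500 ≈ -1.9233e+6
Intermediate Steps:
v(U) = 1/U (v(U) = 1/(U + 0) = 1/U)
Y(N, z) = -¼ - 504*N*z (Y(N, z) = (-504*N)*z + 1/(-4) = -504*N*z - ¼ = -¼ - 504*N*z)
Y(424, -(-1 - 8)) + (86406 - 70444)/(-80597 + 37972) = (-¼ - 504*424*(-(-1 - 8))) + (86406 - 70444)/(-80597 + 37972) = (-¼ - 504*424*(-1*(-9))) + 15962/(-42625) = (-¼ - 504*424*9) + 15962*(-1/42625) = (-¼ - 1923264) - 15962/42625 = -7693057/4 - 15962/42625 = -327916618473/170500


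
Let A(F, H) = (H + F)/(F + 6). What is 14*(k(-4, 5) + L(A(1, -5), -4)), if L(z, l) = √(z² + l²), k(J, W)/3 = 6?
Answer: 252 + 40*√2 ≈ 308.57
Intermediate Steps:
A(F, H) = (F + H)/(6 + F)
k(J, W) = 18 (k(J, W) = 3*6 = 18)
L(z, l) = √(l² + z²)
14*(k(-4, 5) + L(A(1, -5), -4)) = 14*(18 + √((-4)² + ((1 - 5)/(6 + 1))²)) = 14*(18 + √(16 + (-4/7)²)) = 14*(18 + √(16 + 16/49)) = 14*(18 + √(800/49)) = 14*(18 + 20*√2/7) = 252 + 40*√2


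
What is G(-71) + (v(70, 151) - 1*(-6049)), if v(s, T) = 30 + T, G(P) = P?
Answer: 6159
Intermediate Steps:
G(-71) + (v(70, 151) - 1*(-6049)) = -71 + ((30 + 151) - 1*(-6049)) = -71 + (181 + 6049) = -71 + 6230 = 6159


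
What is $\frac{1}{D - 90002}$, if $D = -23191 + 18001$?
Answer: $- \frac{1}{95192} \approx -1.0505 \cdot 10^{-5}$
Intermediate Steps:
$D = -5190$
$\frac{1}{D - 90002} = \frac{1}{-5190 - 90002} = \frac{1}{-95192} = - \frac{1}{95192}$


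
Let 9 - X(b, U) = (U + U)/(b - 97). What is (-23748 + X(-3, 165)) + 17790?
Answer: -59457/10 ≈ -5945.7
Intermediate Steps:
X(b, U) = 9 - 2*U/(-97 + b) (X(b, U) = 9 - (U + U)/(b - 97) = 9 - 2*U/(-97 + b))
(-23748 + X(-3, 165)) + 17790 = (-23748 + (-873 - 2*165 + 9*(-3))/(-97 - 3)) + 17790 = (-23748 + (-873 - 330 - 27)/(-100)) + 17790 = (-23748 - 1/100*(-1230)) + 17790 = (-23748 + 123/10) + 17790 = -237357/10 + 17790 = -59457/10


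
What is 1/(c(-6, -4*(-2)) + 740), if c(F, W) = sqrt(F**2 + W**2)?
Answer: 1/750 ≈ 0.0013333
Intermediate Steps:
1/(c(-6, -4*(-2)) + 740) = 1/(sqrt((-6)**2 + (-4*(-2))**2) + 740) = 1/(sqrt(36 + 8**2) + 740) = 1/(sqrt(36 + 64) + 740) = 1/(sqrt(100) + 740) = 1/(10 + 740) = 1/750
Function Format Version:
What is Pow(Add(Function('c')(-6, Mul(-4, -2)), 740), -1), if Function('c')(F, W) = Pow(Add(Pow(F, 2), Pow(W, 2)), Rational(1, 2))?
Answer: Rational(1, 750) ≈ 0.0013333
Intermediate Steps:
Pow(Add(Function('c')(-6, Mul(-4, -2)), 740), -1) = Pow(Add(Pow(Add(Pow(-6, 2), Pow(Mul(-4, -2), 2)), Rational(1, 2)), 740), -1) = Pow(Add(Pow(Add(36, Pow(8, 2)), Rational(1, 2)), 740), -1) = Pow(Add(Pow(Add(36, 64), Rational(1, 2)), 740), -1) = Pow(Add(Pow(100, Rational(1, 2)), 740), -1) = Pow(Add(10, 740), -1) = Pow(750, -1) = Rational(1, 750)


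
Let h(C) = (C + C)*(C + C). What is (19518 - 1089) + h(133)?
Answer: 89185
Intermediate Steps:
h(C) = 4*C² (h(C) = (2*C)*(2*C) = 4*C²)
(19518 - 1089) + h(133) = (19518 - 1089) + 4*133² = 18429 + 4*17689 = 18429 + 70756 = 89185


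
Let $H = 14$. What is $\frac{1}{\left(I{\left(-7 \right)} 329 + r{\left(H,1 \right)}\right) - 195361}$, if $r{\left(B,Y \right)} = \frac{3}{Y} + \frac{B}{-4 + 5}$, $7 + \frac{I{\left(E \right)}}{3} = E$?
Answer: $- \frac{1}{209162} \approx -4.781 \cdot 10^{-6}$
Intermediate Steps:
$I{\left(E \right)} = -21 + 3 E$
$r{\left(B,Y \right)} = B + \frac{3}{Y}$ ($r{\left(B,Y \right)} = \frac{3}{Y} + \frac{B}{1} = \frac{3}{Y} + B 1 = \frac{3}{Y} + B = B + \frac{3}{Y}$)
$\frac{1}{\left(I{\left(-7 \right)} 329 + r{\left(H,1 \right)}\right) - 195361} = \frac{1}{\left(\left(-21 + 3 \left(-7\right)\right) 329 + \left(14 + \frac{3}{1}\right)\right) - 195361} = \frac{1}{\left(\left(-21 - 21\right) 329 + \left(14 + 3 \cdot 1\right)\right) - 195361} = \frac{1}{\left(\left(-42\right) 329 + \left(14 + 3\right)\right) - 195361} = \frac{1}{\left(-13818 + 17\right) - 195361} = \frac{1}{-13801 - 195361} = \frac{1}{-209162} = - \frac{1}{209162}$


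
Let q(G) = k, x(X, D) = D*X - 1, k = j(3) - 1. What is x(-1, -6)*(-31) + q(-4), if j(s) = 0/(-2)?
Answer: -156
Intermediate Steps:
j(s) = 0 (j(s) = 0*(-1/2) = 0)
k = -1 (k = 0 - 1 = -1)
x(X, D) = -1 + D*X
q(G) = -1
x(-1, -6)*(-31) + q(-4) = (-1 - 6*(-1))*(-31) - 1 = (-1 + 6)*(-31) - 1 = 5*(-31) - 1 = -155 - 1 = -156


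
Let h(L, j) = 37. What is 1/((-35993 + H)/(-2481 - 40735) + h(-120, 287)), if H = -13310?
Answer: 43216/1648295 ≈ 0.026219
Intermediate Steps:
1/((-35993 + H)/(-2481 - 40735) + h(-120, 287)) = 1/((-35993 - 13310)/(-2481 - 40735) + 37) = 1/(-49303/(-43216) + 37) = 1/(-49303*(-1/43216) + 37) = 1/(49303/43216 + 37) = 1/(1648295/43216) = 43216/1648295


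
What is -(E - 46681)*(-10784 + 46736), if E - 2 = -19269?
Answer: 2370962496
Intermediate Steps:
E = -19267 (E = 2 - 19269 = -19267)
-(E - 46681)*(-10784 + 46736) = -(-19267 - 46681)*(-10784 + 46736) = -(-65948)*35952 = -1*(-2370962496) = 2370962496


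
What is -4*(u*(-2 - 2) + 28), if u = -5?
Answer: -192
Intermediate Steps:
-4*(u*(-2 - 2) + 28) = -4*(-5*(-2 - 2) + 28) = -4*(-5*(-4) + 28) = -4*(20 + 28) = -4*48 = -192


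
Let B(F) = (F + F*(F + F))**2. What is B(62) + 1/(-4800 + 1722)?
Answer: 184872374999/3078 ≈ 6.0062e+7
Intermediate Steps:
B(F) = (F + 2*F**2)**2 (B(F) = (F + F*(2*F))**2 = (F + 2*F**2)**2)
B(62) + 1/(-4800 + 1722) = 62**2*(1 + 2*62)**2 + 1/(-4800 + 1722) = 3844*(1 + 124)**2 + 1/(-3078) = 3844*125**2 - 1/3078 = 3844*15625 - 1/3078 = 60062500 - 1/3078 = 184872374999/3078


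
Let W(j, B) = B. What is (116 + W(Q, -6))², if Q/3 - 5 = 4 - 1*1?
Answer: 12100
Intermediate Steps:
Q = 24 (Q = 15 + 3*(4 - 1*1) = 15 + 3*(4 - 1) = 15 + 3*3 = 15 + 9 = 24)
(116 + W(Q, -6))² = (116 - 6)² = 110² = 12100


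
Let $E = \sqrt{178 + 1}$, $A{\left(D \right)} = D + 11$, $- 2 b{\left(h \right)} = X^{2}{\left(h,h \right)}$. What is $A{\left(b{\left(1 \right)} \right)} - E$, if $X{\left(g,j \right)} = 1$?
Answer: $\frac{21}{2} - \sqrt{179} \approx -2.8791$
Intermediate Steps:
$b{\left(h \right)} = - \frac{1}{2}$ ($b{\left(h \right)} = - \frac{1^{2}}{2} = \left(- \frac{1}{2}\right) 1 = - \frac{1}{2}$)
$A{\left(D \right)} = 11 + D$
$E = \sqrt{179} \approx 13.379$
$A{\left(b{\left(1 \right)} \right)} - E = \left(11 - \frac{1}{2}\right) - \sqrt{179} = \frac{21}{2} - \sqrt{179}$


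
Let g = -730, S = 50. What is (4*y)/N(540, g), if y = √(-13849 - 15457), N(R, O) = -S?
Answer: -2*I*√29306/25 ≈ -13.695*I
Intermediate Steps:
N(R, O) = -50 (N(R, O) = -1*50 = -50)
y = I*√29306 (y = √(-29306) = I*√29306 ≈ 171.19*I)
(4*y)/N(540, g) = (4*(I*√29306))/(-50) = (4*I*√29306)*(-1/50) = -2*I*√29306/25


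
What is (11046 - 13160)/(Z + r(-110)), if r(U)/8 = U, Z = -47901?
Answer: 2114/48781 ≈ 0.043337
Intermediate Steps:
r(U) = 8*U
(11046 - 13160)/(Z + r(-110)) = (11046 - 13160)/(-47901 + 8*(-110)) = -2114/(-47901 - 880) = -2114/(-48781) = -2114*(-1/48781) = 2114/48781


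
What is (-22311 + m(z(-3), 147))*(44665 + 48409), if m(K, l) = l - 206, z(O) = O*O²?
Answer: -2082065380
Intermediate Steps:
z(O) = O³
m(K, l) = -206 + l
(-22311 + m(z(-3), 147))*(44665 + 48409) = (-22311 + (-206 + 147))*(44665 + 48409) = (-22311 - 59)*93074 = -22370*93074 = -2082065380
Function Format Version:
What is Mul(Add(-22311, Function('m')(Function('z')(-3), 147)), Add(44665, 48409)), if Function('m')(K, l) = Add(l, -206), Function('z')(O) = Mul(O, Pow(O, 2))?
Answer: -2082065380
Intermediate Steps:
Function('z')(O) = Pow(O, 3)
Function('m')(K, l) = Add(-206, l)
Mul(Add(-22311, Function('m')(Function('z')(-3), 147)), Add(44665, 48409)) = Mul(Add(-22311, Add(-206, 147)), Add(44665, 48409)) = Mul(Add(-22311, -59), 93074) = Mul(-22370, 93074) = -2082065380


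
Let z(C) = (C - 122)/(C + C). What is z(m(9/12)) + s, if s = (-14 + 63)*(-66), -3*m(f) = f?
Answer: -5979/2 ≈ -2989.5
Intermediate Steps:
m(f) = -f/3
s = -3234 (s = 49*(-66) = -3234)
z(C) = (-122 + C)/(2*C) (z(C) = (-122 + C)/((2*C)) = (-122 + C)*(1/(2*C)) = (-122 + C)/(2*C))
z(m(9/12)) + s = (-122 - 3/12)/(2*((-3/12))) - 3234 = (-122 - ⅓*¾)/(2*((-⅓*¾))) - 3234 = (-122 - ¼)/(2*(-¼)) - 3234 = (½)*(-4)*(-489/4) - 3234 = 489/2 - 3234 = -5979/2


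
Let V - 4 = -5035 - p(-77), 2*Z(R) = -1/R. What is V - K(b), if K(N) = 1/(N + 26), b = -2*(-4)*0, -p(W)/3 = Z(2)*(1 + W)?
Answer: -129325/26 ≈ -4974.0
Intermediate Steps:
Z(R) = -1/(2*R) (Z(R) = (-1/R)/2 = -1/(2*R))
p(W) = 3/4 + 3*W/4 (p(W) = -3*(-1/2/2)*(1 + W) = -3*(-1/2*1/2)*(1 + W) = -(-3)*(1 + W)/4 = -3*(-1/4 - W/4) = 3/4 + 3*W/4)
b = 0 (b = 8*0 = 0)
K(N) = 1/(26 + N)
V = -4974 (V = 4 + (-5035 - (3/4 + (3/4)*(-77))) = 4 + (-5035 - (3/4 - 231/4)) = 4 + (-5035 - 1*(-57)) = 4 + (-5035 + 57) = 4 - 4978 = -4974)
V - K(b) = -4974 - 1/(26 + 0) = -4974 - 1/26 = -129325/26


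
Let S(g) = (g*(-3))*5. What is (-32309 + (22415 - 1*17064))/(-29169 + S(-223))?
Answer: 4493/4304 ≈ 1.0439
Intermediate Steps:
S(g) = -15*g (S(g) = -3*g*5 = -15*g)
(-32309 + (22415 - 1*17064))/(-29169 + S(-223)) = (-32309 + (22415 - 1*17064))/(-29169 - 15*(-223)) = (-32309 + (22415 - 17064))/(-29169 + 3345) = (-32309 + 5351)/(-25824) = -26958*(-1/25824) = 4493/4304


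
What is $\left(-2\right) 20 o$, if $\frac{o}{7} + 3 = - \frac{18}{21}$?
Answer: $1080$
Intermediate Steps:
$o = -27$ ($o = -21 + 7 \left(- \frac{18}{21}\right) = -21 + 7 \left(\left(-18\right) \frac{1}{21}\right) = -21 + 7 \left(- \frac{6}{7}\right) = -21 - 6 = -27$)
$\left(-2\right) 20 o = \left(-2\right) 20 \left(-27\right) = \left(-40\right) \left(-27\right) = 1080$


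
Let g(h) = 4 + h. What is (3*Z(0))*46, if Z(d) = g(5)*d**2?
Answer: 0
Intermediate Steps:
Z(d) = 9*d**2 (Z(d) = (4 + 5)*d**2 = 9*d**2)
(3*Z(0))*46 = (3*(9*0**2))*46 = (3*(9*0))*46 = (3*0)*46 = 0*46 = 0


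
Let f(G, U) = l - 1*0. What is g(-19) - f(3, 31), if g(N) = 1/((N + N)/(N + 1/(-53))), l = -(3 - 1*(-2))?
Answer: 5539/1007 ≈ 5.5005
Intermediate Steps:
l = -5 (l = -(3 + 2) = -1*5 = -5)
f(G, U) = -5 (f(G, U) = -5 - 1*0 = -5 + 0 = -5)
g(N) = (-1/53 + N)/(2*N) (g(N) = 1/((2*N)/(N - 1/53)) = 1/((2*N)/(-1/53 + N)) = 1/(2*N/(-1/53 + N)) = (-1/53 + N)/(2*N))
g(-19) - f(3, 31) = (1/106)*(-1 + 53*(-19))/(-19) - 1*(-5) = (1/106)*(-1/19)*(-1 - 1007) + 5 = (1/106)*(-1/19)*(-1008) + 5 = 504/1007 + 5 = 5539/1007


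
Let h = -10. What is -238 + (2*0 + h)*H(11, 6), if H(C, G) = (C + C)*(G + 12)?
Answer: -4198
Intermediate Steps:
H(C, G) = 2*C*(12 + G) (H(C, G) = (2*C)*(12 + G) = 2*C*(12 + G))
-238 + (2*0 + h)*H(11, 6) = -238 + (2*0 - 10)*(2*11*(12 + 6)) = -238 + (0 - 10)*(2*11*18) = -238 - 10*396 = -238 - 3960 = -4198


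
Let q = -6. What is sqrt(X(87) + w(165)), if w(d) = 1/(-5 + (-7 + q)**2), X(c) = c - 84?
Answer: sqrt(20213)/82 ≈ 1.7338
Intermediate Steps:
X(c) = -84 + c
w(d) = 1/164 (w(d) = 1/(-5 + (-7 - 6)**2) = 1/(-5 + (-13)**2) = 1/(-5 + 169) = 1/164)
sqrt(X(87) + w(165)) = sqrt((-84 + 87) + 1/164) = sqrt(3 + 1/164) = sqrt(493/164) = sqrt(20213)/82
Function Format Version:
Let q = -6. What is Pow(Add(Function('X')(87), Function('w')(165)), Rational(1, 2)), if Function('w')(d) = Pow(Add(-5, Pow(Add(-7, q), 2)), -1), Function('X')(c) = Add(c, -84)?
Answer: Mul(Rational(1, 82), Pow(20213, Rational(1, 2))) ≈ 1.7338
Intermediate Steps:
Function('X')(c) = Add(-84, c)
Function('w')(d) = Rational(1, 164) (Function('w')(d) = Pow(Add(-5, Pow(Add(-7, -6), 2)), -1) = Pow(Add(-5, Pow(-13, 2)), -1) = Pow(Add(-5, 169), -1) = Pow(164, -1) = Rational(1, 164))
Pow(Add(Function('X')(87), Function('w')(165)), Rational(1, 2)) = Pow(Add(Add(-84, 87), Rational(1, 164)), Rational(1, 2)) = Pow(Add(3, Rational(1, 164)), Rational(1, 2)) = Pow(Rational(493, 164), Rational(1, 2)) = Mul(Rational(1, 82), Pow(20213, Rational(1, 2)))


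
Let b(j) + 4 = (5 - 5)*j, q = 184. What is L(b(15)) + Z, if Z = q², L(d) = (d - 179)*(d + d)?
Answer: 35320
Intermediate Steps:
b(j) = -4 (b(j) = -4 + (5 - 5)*j = -4 + 0*j = -4 + 0 = -4)
L(d) = 2*d*(-179 + d) (L(d) = (-179 + d)*(2*d) = 2*d*(-179 + d))
Z = 33856 (Z = 184² = 33856)
L(b(15)) + Z = 2*(-4)*(-179 - 4) + 33856 = 2*(-4)*(-183) + 33856 = 1464 + 33856 = 35320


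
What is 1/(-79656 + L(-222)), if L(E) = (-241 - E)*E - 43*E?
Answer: -1/65892 ≈ -1.5176e-5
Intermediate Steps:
L(E) = -43*E + E*(-241 - E) (L(E) = E*(-241 - E) - 43*E = -43*E + E*(-241 - E))
1/(-79656 + L(-222)) = 1/(-79656 - 1*(-222)*(284 - 222)) = 1/(-79656 - 1*(-222)*62) = 1/(-79656 + 13764) = 1/(-65892) = -1/65892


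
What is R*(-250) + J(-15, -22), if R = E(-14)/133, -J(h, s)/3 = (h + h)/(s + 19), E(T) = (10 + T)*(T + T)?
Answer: -4570/19 ≈ -240.53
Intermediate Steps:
E(T) = 2*T*(10 + T) (E(T) = (10 + T)*(2*T) = 2*T*(10 + T))
J(h, s) = -6*h/(19 + s) (J(h, s) = -3*(h + h)/(s + 19) = -3*2*h/(19 + s) = -6*h/(19 + s))
R = 16/19 (R = (2*(-14)*(10 - 14))/133 = (2*(-14)*(-4))*(1/133) = 112*(1/133) = 16/19 ≈ 0.84210)
R*(-250) + J(-15, -22) = (16/19)*(-250) - 6*(-15)/(19 - 22) = -4000/19 - 6*(-15)/(-3) = -4000/19 - 6*(-15)*(-1/3) = -4000/19 - 30 = -4570/19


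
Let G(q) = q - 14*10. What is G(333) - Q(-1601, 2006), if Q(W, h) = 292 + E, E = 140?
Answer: -239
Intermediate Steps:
G(q) = -140 + q (G(q) = q - 140 = -140 + q)
Q(W, h) = 432 (Q(W, h) = 292 + 140 = 432)
G(333) - Q(-1601, 2006) = (-140 + 333) - 1*432 = 193 - 432 = -239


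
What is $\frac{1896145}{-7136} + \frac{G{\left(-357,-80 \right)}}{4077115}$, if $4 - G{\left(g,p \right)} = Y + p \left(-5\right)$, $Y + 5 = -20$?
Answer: $- \frac{1104400552733}{4156327520} \approx -265.72$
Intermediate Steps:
$Y = -25$ ($Y = -5 - 20 = -25$)
$G{\left(g,p \right)} = 29 + 5 p$ ($G{\left(g,p \right)} = 4 - \left(-25 + p \left(-5\right)\right) = 4 - \left(-25 - 5 p\right) = 4 + \left(25 + 5 p\right) = 29 + 5 p$)
$\frac{1896145}{-7136} + \frac{G{\left(-357,-80 \right)}}{4077115} = \frac{1896145}{-7136} + \frac{29 + 5 \left(-80\right)}{4077115} = 1896145 \left(- \frac{1}{7136}\right) + \left(29 - 400\right) \frac{1}{4077115} = - \frac{1896145}{7136} - \frac{53}{582445} = - \frac{1104400552733}{4156327520}$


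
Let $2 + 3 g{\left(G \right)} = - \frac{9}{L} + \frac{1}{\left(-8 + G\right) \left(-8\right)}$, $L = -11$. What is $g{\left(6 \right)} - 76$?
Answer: $- \frac{40325}{528} \approx -76.373$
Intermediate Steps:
$g{\left(G \right)} = - \frac{13}{33} - \frac{1}{24 \left(-8 + G\right)}$ ($g{\left(G \right)} = - \frac{2}{3} + \frac{- \frac{9}{-11} + \frac{1}{\left(-8 + G\right) \left(-8\right)}}{3} = - \frac{2}{3} + \frac{\left(-9\right) \left(- \frac{1}{11}\right) + \frac{1}{-8 + G} \left(- \frac{1}{8}\right)}{3} = - \frac{2}{3} + \frac{\frac{9}{11} - \frac{1}{8 \left(-8 + G\right)}}{3} = - \frac{2}{3} + \left(\frac{3}{11} - \frac{1}{24 \left(-8 + G\right)}\right) = - \frac{13}{33} - \frac{1}{24 \left(-8 + G\right)}$)
$g{\left(6 \right)} - 76 = \frac{821 - 624}{264 \left(-8 + 6\right)} - 76 = \frac{821 - 624}{264 \left(-2\right)} - 76 = \frac{1}{264} \left(- \frac{1}{2}\right) 197 - 76 = - \frac{197}{528} - 76 = - \frac{40325}{528}$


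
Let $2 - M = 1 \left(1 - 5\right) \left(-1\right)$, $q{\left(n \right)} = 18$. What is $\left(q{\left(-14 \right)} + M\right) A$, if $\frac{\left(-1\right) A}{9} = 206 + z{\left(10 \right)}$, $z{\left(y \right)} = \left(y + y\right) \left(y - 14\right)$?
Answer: $-18144$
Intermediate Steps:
$z{\left(y \right)} = 2 y \left(-14 + y\right)$
$M = -2$ ($M = 2 - 1 \left(1 - 5\right) \left(-1\right) = 2 - 1 \left(-4\right) \left(-1\right) = 2 - \left(-4\right) \left(-1\right) = 2 - 4 = -2$)
$A = -1134$ ($A = - 9 \left(206 + 2 \cdot 10 \left(-14 + 10\right)\right) = - 9 \left(206 + 2 \cdot 10 \left(-4\right)\right) = - 9 \left(206 - 80\right) = \left(-9\right) 126 = -1134$)
$\left(q{\left(-14 \right)} + M\right) A = \left(18 - 2\right) \left(-1134\right) = 16 \left(-1134\right) = -18144$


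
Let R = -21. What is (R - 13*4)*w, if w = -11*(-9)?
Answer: -7227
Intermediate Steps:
w = 99
(R - 13*4)*w = (-21 - 13*4)*99 = (-21 - 52)*99 = -73*99 = -7227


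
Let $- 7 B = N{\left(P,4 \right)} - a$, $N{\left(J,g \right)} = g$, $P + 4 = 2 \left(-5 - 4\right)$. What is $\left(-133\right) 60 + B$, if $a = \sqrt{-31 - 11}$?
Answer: $- \frac{55864}{7} + \frac{i \sqrt{42}}{7} \approx -7980.6 + 0.92582 i$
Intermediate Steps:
$a = i \sqrt{42}$ ($a = \sqrt{-42} = i \sqrt{42} \approx 6.4807 i$)
$P = -22$ ($P = -4 + 2 \left(-5 - 4\right) = -4 + 2 \left(-9\right) = -4 - 18 = -22$)
$B = - \frac{4}{7} + \frac{i \sqrt{42}}{7}$ ($B = - \frac{4 - i \sqrt{42}}{7} = - \frac{4}{7} + \frac{i \sqrt{42}}{7} \approx -0.57143 + 0.92582 i$)
$\left(-133\right) 60 + B = \left(-133\right) 60 - \left(\frac{4}{7} - \frac{i \sqrt{42}}{7}\right) = -7980 - \left(\frac{4}{7} - \frac{i \sqrt{42}}{7}\right) = - \frac{55864}{7} + \frac{i \sqrt{42}}{7}$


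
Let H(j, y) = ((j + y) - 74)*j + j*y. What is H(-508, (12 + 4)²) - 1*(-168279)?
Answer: 203839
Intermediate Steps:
H(j, y) = j*y + j*(-74 + j + y) (H(j, y) = (-74 + j + y)*j + j*y = j*(-74 + j + y) + j*y = j*y + j*(-74 + j + y))
H(-508, (12 + 4)²) - 1*(-168279) = -508*(-74 - 508 + 2*(12 + 4)²) - 1*(-168279) = -508*(-74 - 508 + 2*16²) + 168279 = -508*(-74 - 508 + 2*256) + 168279 = -508*(-74 - 508 + 512) + 168279 = -508*(-70) + 168279 = 35560 + 168279 = 203839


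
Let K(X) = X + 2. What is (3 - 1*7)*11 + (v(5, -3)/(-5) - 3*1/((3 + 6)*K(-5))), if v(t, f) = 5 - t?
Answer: -395/9 ≈ -43.889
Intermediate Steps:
K(X) = 2 + X
(3 - 1*7)*11 + (v(5, -3)/(-5) - 3*1/((3 + 6)*K(-5))) = (3 - 1*7)*11 + ((5 - 1*5)/(-5) - 3*1/((2 - 5)*(3 + 6))) = (3 - 7)*11 + ((5 - 5)*(-⅕) - 3/((-3*9))) = -4*11 + (0*(-⅕) - 3/(-27)) = -44 + (0 - 3*(-1/27)) = -44 + (0 + ⅑) = -44 + ⅑ = -395/9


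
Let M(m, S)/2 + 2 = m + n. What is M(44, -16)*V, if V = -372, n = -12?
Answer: -22320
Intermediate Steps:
M(m, S) = -28 + 2*m (M(m, S) = -4 + 2*(m - 12) = -4 + 2*(-12 + m) = -4 + (-24 + 2*m) = -28 + 2*m)
M(44, -16)*V = (-28 + 2*44)*(-372) = (-28 + 88)*(-372) = 60*(-372) = -22320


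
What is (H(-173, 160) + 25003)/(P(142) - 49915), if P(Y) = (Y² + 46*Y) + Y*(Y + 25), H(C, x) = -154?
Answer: 251/5 ≈ 50.200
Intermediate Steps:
P(Y) = Y² + 46*Y + Y*(25 + Y) (P(Y) = (Y² + 46*Y) + Y*(25 + Y) = Y² + 46*Y + Y*(25 + Y))
(H(-173, 160) + 25003)/(P(142) - 49915) = (-154 + 25003)/(142*(71 + 2*142) - 49915) = 24849/(142*(71 + 284) - 49915) = 24849/(142*355 - 49915) = 24849/(50410 - 49915) = 24849/495 = 24849*(1/495) = 251/5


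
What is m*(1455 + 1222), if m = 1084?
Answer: 2901868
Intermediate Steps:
m*(1455 + 1222) = 1084*(1455 + 1222) = 1084*2677 = 2901868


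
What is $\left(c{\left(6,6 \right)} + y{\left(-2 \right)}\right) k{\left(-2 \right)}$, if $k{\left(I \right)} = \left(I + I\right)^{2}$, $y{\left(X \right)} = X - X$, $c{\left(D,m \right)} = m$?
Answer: $96$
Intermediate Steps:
$y{\left(X \right)} = 0$
$k{\left(I \right)} = 4 I^{2}$ ($k{\left(I \right)} = \left(2 I\right)^{2} = 4 I^{2}$)
$\left(c{\left(6,6 \right)} + y{\left(-2 \right)}\right) k{\left(-2 \right)} = \left(6 + 0\right) 4 \left(-2\right)^{2} = 6 \cdot 4 \cdot 4 = 6 \cdot 16 = 96$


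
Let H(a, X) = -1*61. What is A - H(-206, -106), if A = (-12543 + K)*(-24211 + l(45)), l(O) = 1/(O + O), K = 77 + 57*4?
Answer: 13333236436/45 ≈ 2.9629e+8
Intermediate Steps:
K = 305 (K = 77 + 228 = 305)
H(a, X) = -61
l(O) = 1/(2*O)
A = 13333233691/45 (A = (-12543 + 305)*(-24211 + (½)/45) = -12238*(-24211 + (½)*(1/45)) = -12238*(-24211 + 1/90) = -12238*(-2178989/90) = 13333233691/45 ≈ 2.9629e+8)
A - H(-206, -106) = 13333233691/45 - 1*(-61) = 13333233691/45 + 61 = 13333236436/45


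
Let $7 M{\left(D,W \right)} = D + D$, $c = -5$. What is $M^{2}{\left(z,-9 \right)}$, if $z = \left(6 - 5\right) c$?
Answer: $\frac{100}{49} \approx 2.0408$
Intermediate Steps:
$z = -5$ ($z = \left(6 - 5\right) \left(-5\right) = 1 \left(-5\right) = -5$)
$M{\left(D,W \right)} = \frac{2 D}{7}$ ($M{\left(D,W \right)} = \frac{D + D}{7} = \frac{2 D}{7}$)
$M^{2}{\left(z,-9 \right)} = \left(\frac{2}{7} \left(-5\right)\right)^{2} = \left(- \frac{10}{7}\right)^{2} = \frac{100}{49}$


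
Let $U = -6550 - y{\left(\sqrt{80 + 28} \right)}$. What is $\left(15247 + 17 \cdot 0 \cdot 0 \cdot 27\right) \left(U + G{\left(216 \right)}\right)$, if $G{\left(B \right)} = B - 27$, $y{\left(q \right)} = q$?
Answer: $-96986167 - 91482 \sqrt{3} \approx -9.7145 \cdot 10^{7}$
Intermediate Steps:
$G{\left(B \right)} = -27 + B$
$U = -6550 - 6 \sqrt{3}$ ($U = -6550 - \sqrt{80 + 28} = -6550 - \sqrt{108} = -6550 - 6 \sqrt{3} \approx -6560.4$)
$\left(15247 + 17 \cdot 0 \cdot 0 \cdot 27\right) \left(U + G{\left(216 \right)}\right) = \left(15247 + 17 \cdot 0 \cdot 0 \cdot 27\right) \left(\left(-6550 - 6 \sqrt{3}\right) + \left(-27 + 216\right)\right) = \left(15247 + 17 \cdot 0 \cdot 27\right) \left(\left(-6550 - 6 \sqrt{3}\right) + 189\right) = \left(15247 + 0 \cdot 27\right) \left(-6361 - 6 \sqrt{3}\right) = \left(15247 + 0\right) \left(-6361 - 6 \sqrt{3}\right) = 15247 \left(-6361 - 6 \sqrt{3}\right) = -96986167 - 91482 \sqrt{3}$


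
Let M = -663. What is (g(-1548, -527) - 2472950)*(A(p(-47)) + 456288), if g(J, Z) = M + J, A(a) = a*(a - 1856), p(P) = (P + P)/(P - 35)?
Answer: -1889651331652825/1681 ≈ -1.1241e+12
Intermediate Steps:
p(P) = 2*P/(-35 + P) (p(P) = (2*P)/(-35 + P) = 2*P/(-35 + P))
A(a) = a*(-1856 + a)
g(J, Z) = -663 + J
(g(-1548, -527) - 2472950)*(A(p(-47)) + 456288) = ((-663 - 1548) - 2472950)*((2*(-47)/(-35 - 47))*(-1856 + 2*(-47)/(-35 - 47)) + 456288) = (-2211 - 2472950)*((2*(-47)/(-82))*(-1856 + 2*(-47)/(-82)) + 456288) = -2475161*((2*(-47)*(-1/82))*(-1856 + 2*(-47)*(-1/82)) + 456288) = -2475161*(47*(-1856 + 47/41)/41 + 456288) = -2475161*((47/41)*(-76049/41) + 456288) = -2475161*(-3574303/1681 + 456288) = -2475161*763445825/1681 = -1889651331652825/1681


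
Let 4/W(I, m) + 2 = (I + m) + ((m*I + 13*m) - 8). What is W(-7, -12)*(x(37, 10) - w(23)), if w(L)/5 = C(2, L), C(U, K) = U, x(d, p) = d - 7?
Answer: -80/101 ≈ -0.79208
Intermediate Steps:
x(d, p) = -7 + d
w(L) = 10 (w(L) = 5*2 = 10)
W(I, m) = 4/(-10 + I + 14*m + I*m) (W(I, m) = 4/(-2 + ((I + m) + ((m*I + 13*m) - 8))) = 4/(-2 + ((I + m) + ((I*m + 13*m) - 8))) = 4/(-2 + ((I + m) + ((13*m + I*m) - 8))) = 4/(-2 + ((I + m) + (-8 + 13*m + I*m))) = 4/(-2 + (-8 + I + 14*m + I*m)) = 4/(-10 + I + 14*m + I*m))
W(-7, -12)*(x(37, 10) - w(23)) = (4/(-10 - 7 + 14*(-12) - 7*(-12)))*((-7 + 37) - 1*10) = (4/(-10 - 7 - 168 + 84))*(30 - 10) = (4/(-101))*20 = (4*(-1/101))*20 = -4/101*20 = -80/101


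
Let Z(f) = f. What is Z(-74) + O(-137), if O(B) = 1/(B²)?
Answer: -1388905/18769 ≈ -74.000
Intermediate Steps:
O(B) = B⁻²
Z(-74) + O(-137) = -74 + (-137)⁻² = -74 + 1/18769 = -1388905/18769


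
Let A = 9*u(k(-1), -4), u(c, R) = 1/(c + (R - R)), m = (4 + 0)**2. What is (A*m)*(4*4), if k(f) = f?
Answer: -2304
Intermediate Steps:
m = 16 (m = 4**2 = 16)
u(c, R) = 1/c (u(c, R) = 1/(c + 0) = 1/c)
A = -9 (A = 9/(-1) = 9*(-1) = -9)
(A*m)*(4*4) = (-9*16)*(4*4) = -144*16 = -2304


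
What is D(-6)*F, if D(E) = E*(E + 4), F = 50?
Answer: 600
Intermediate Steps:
D(E) = E*(4 + E)
D(-6)*F = -6*(4 - 6)*50 = -6*(-2)*50 = 12*50 = 600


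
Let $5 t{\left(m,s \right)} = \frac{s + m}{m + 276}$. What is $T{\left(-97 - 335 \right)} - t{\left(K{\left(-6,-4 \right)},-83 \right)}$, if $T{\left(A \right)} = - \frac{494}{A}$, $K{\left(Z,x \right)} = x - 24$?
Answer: $\frac{20641}{16740} \approx 1.233$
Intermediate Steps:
$K{\left(Z,x \right)} = -24 + x$
$t{\left(m,s \right)} = \frac{m + s}{5 \left(276 + m\right)}$ ($t{\left(m,s \right)} = \frac{\left(s + m\right) \frac{1}{m + 276}}{5} = \frac{\left(m + s\right) \frac{1}{276 + m}}{5} = \frac{\frac{1}{276 + m} \left(m + s\right)}{5} = \frac{m + s}{5 \left(276 + m\right)}$)
$T{\left(-97 - 335 \right)} - t{\left(K{\left(-6,-4 \right)},-83 \right)} = - \frac{494}{-97 - 335} - \frac{\left(-24 - 4\right) - 83}{5 \left(276 - 28\right)} = - \frac{494}{-97 - 335} - \frac{-28 - 83}{5 \left(276 - 28\right)} = - \frac{494}{-432} - \frac{1}{5} \cdot \frac{1}{248} \left(-111\right) = \left(-494\right) \left(- \frac{1}{432}\right) - \frac{1}{5} \cdot \frac{1}{248} \left(-111\right) = \frac{247}{216} - - \frac{111}{1240} = \frac{247}{216} + \frac{111}{1240} = \frac{20641}{16740}$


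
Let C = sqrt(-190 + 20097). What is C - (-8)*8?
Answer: 64 + sqrt(19907) ≈ 205.09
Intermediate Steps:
C = sqrt(19907) ≈ 141.09
C - (-8)*8 = sqrt(19907) - (-8)*8 = sqrt(19907) - 1*(-64) = sqrt(19907) + 64 = 64 + sqrt(19907)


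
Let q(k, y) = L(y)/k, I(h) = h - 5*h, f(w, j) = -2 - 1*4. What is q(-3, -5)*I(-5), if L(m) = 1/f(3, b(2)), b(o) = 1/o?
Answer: 10/9 ≈ 1.1111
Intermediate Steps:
f(w, j) = -6 (f(w, j) = -2 - 4 = -6)
I(h) = -4*h
L(m) = -⅙ (L(m) = 1/(-6) = -⅙)
q(k, y) = -1/(6*k)
q(-3, -5)*I(-5) = (-⅙/(-3))*(-4*(-5)) = -⅙*(-⅓)*20 = (1/18)*20 = 10/9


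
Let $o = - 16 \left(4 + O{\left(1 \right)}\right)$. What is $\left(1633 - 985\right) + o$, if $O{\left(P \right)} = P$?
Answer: $568$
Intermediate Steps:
$o = -80$ ($o = - 16 \left(4 + 1\right) = \left(-16\right) 5 = -80$)
$\left(1633 - 985\right) + o = \left(1633 - 985\right) - 80 = 648 - 80 = 568$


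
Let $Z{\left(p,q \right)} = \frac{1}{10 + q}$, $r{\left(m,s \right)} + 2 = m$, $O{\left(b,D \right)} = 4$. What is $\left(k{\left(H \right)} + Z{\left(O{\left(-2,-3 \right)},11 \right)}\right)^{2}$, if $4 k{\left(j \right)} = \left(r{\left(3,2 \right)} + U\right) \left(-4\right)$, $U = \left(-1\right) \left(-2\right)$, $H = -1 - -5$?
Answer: $\frac{3844}{441} \approx 8.7166$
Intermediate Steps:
$r{\left(m,s \right)} = -2 + m$
$H = 4$ ($H = -1 + 5 = 4$)
$U = 2$
$k{\left(j \right)} = -3$ ($k{\left(j \right)} = \frac{\left(\left(-2 + 3\right) + 2\right) \left(-4\right)}{4} = \frac{\left(1 + 2\right) \left(-4\right)}{4} = \frac{3 \left(-4\right)}{4} = \frac{1}{4} \left(-12\right) = -3$)
$\left(k{\left(H \right)} + Z{\left(O{\left(-2,-3 \right)},11 \right)}\right)^{2} = \left(-3 + \frac{1}{10 + 11}\right)^{2} = \left(-3 + \frac{1}{21}\right)^{2} = \left(- \frac{62}{21}\right)^{2} = \frac{3844}{441}$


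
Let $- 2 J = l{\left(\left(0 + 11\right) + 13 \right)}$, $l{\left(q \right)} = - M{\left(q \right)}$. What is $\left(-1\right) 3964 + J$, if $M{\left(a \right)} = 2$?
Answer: $-3963$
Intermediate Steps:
$l{\left(q \right)} = -2$ ($l{\left(q \right)} = \left(-1\right) 2 = -2$)
$J = 1$ ($J = \left(- \frac{1}{2}\right) \left(-2\right) = 1$)
$\left(-1\right) 3964 + J = \left(-1\right) 3964 + 1 = -3964 + 1 = -3963$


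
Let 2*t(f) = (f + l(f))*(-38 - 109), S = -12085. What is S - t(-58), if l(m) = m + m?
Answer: -24874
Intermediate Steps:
l(m) = 2*m
t(f) = -441*f/2 (t(f) = ((f + 2*f)*(-38 - 109))/2 = ((3*f)*(-147))/2 = (-441*f)/2 = -441*f/2)
S - t(-58) = -12085 - (-441)*(-58)/2 = -12085 - 1*12789 = -12085 - 12789 = -24874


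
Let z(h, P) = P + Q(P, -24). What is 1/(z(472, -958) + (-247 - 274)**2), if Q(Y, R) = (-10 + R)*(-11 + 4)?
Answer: 1/270721 ≈ 3.6938e-6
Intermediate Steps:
Q(Y, R) = 70 - 7*R (Q(Y, R) = (-10 + R)*(-7) = 70 - 7*R)
z(h, P) = 238 + P (z(h, P) = P + (70 - 7*(-24)) = P + (70 + 168) = P + 238 = 238 + P)
1/(z(472, -958) + (-247 - 274)**2) = 1/((238 - 958) + (-247 - 274)**2) = 1/(-720 + (-521)**2) = 1/(-720 + 271441) = 1/270721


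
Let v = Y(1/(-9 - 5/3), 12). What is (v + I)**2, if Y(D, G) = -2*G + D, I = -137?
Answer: 26574025/1024 ≈ 25951.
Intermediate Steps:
Y(D, G) = D - 2*G
v = -771/32 (v = 1/(-9 - 5/3) - 2*12 = 1/(-9 - 5*1/3) - 24 = 1/(-9 - 5/3) - 24 = 1/(-32/3) - 24 = -3/32 - 24 = -771/32 ≈ -24.094)
(v + I)**2 = (-771/32 - 137)**2 = (-5155/32)**2 = 26574025/1024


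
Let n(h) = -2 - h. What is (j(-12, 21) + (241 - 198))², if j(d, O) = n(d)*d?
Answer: 5929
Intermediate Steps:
j(d, O) = d*(-2 - d) (j(d, O) = (-2 - d)*d = d*(-2 - d))
(j(-12, 21) + (241 - 198))² = (-1*(-12)*(2 - 12) + (241 - 198))² = (-1*(-12)*(-10) + 43)² = (-120 + 43)² = (-77)² = 5929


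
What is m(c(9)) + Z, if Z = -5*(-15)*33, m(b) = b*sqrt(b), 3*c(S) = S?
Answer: 2475 + 3*sqrt(3) ≈ 2480.2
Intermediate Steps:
c(S) = S/3
m(b) = b**(3/2)
Z = 2475 (Z = 75*33 = 2475)
m(c(9)) + Z = ((1/3)*9)**(3/2) + 2475 = 3**(3/2) + 2475 = 3*sqrt(3) + 2475 = 2475 + 3*sqrt(3)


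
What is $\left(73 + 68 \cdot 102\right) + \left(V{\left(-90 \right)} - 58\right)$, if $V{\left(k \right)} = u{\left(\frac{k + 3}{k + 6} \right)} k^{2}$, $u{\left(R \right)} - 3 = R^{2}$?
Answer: $\frac{7828221}{196} \approx 39940.0$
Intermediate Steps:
$u{\left(R \right)} = 3 + R^{2}$
$V{\left(k \right)} = k^{2} \left(3 + \frac{\left(3 + k\right)^{2}}{\left(6 + k\right)^{2}}\right)$ ($V{\left(k \right)} = \left(3 + \left(\frac{k + 3}{k + 6}\right)^{2}\right) k^{2} = \left(3 + \left(\frac{3 + k}{6 + k}\right)^{2}\right) k^{2} = \left(3 + \frac{\left(3 + k\right)^{2}}{\left(6 + k\right)^{2}}\right) k^{2} = k^{2} \left(3 + \frac{\left(3 + k\right)^{2}}{\left(6 + k\right)^{2}}\right)$)
$\left(73 + 68 \cdot 102\right) + \left(V{\left(-90 \right)} - 58\right) = \left(73 + 68 \cdot 102\right) + \left(\left(3 \left(-90\right)^{2} + \frac{\left(-90\right)^{2} \left(3 - 90\right)^{2}}{\left(6 - 90\right)^{2}}\right) - 58\right) = \left(73 + 6936\right) + \left(\left(3 \cdot 8100 + \frac{8100 \left(-87\right)^{2}}{7056}\right) - 58\right) = 7009 + \left(\left(24300 + 8100 \cdot 7569 \cdot \frac{1}{7056}\right) - 58\right) = 7009 + \left(\left(24300 + \frac{1703025}{196}\right) - 58\right) = 7009 + \left(\frac{6465825}{196} - 58\right) = 7009 + \frac{6454457}{196} = \frac{7828221}{196}$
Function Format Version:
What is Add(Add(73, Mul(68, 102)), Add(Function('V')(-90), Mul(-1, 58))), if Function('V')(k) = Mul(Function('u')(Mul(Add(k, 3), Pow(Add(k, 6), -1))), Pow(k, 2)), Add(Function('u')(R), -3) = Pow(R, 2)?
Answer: Rational(7828221, 196) ≈ 39940.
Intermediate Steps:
Function('u')(R) = Add(3, Pow(R, 2))
Function('V')(k) = Mul(Pow(k, 2), Add(3, Mul(Pow(Add(3, k), 2), Pow(Add(6, k), -2)))) (Function('V')(k) = Mul(Add(3, Pow(Mul(Add(k, 3), Pow(Add(k, 6), -1)), 2)), Pow(k, 2)) = Mul(Add(3, Pow(Mul(Add(3, k), Pow(Add(6, k), -1)), 2)), Pow(k, 2)) = Mul(Add(3, Pow(Mul(Pow(Add(6, k), -1), Add(3, k)), 2)), Pow(k, 2)) = Mul(Add(3, Mul(Pow(Add(3, k), 2), Pow(Add(6, k), -2))), Pow(k, 2)) = Mul(Pow(k, 2), Add(3, Mul(Pow(Add(3, k), 2), Pow(Add(6, k), -2)))))
Add(Add(73, Mul(68, 102)), Add(Function('V')(-90), Mul(-1, 58))) = Add(Add(73, Mul(68, 102)), Add(Add(Mul(3, Pow(-90, 2)), Mul(Pow(-90, 2), Pow(Add(3, -90), 2), Pow(Add(6, -90), -2))), Mul(-1, 58))) = Add(Add(73, 6936), Add(Add(Mul(3, 8100), Mul(8100, Pow(-87, 2), Pow(-84, -2))), -58)) = Add(7009, Add(Add(24300, Mul(8100, 7569, Rational(1, 7056))), -58)) = Add(7009, Add(Add(24300, Rational(1703025, 196)), -58)) = Add(7009, Add(Rational(6465825, 196), -58)) = Add(7009, Rational(6454457, 196)) = Rational(7828221, 196)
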